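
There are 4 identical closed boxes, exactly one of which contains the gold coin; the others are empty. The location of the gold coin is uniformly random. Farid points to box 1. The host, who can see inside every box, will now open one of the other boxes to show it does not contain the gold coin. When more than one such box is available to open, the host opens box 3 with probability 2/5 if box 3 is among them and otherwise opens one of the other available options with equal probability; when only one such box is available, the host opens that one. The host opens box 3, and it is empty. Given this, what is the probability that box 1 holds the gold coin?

Apply Bayes' rule, conditioning on where the gold coin actually is.
If it is in any of boxes 1, 2, and 4 (prior 1/4 each): box 3 is available, opened with probability 2/5; weight (1/4)·(2/5) = 1/10 each.
If it is in box 3 (prior 1/4): the host opened box 3, so this case is ruled out; weight (1/4)·0 = 0.
The weights sum to 3/10.
So P(the gold coin in box 1 | the host opened box 3) = (1/10) / (3/10) = 1/3.

1/3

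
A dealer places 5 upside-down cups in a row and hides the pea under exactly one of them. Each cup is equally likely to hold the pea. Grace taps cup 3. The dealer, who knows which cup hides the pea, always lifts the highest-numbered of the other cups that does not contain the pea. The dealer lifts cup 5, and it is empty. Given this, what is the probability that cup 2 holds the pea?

Consider each possible location of the pea in turn.
If it is under any of cups 1, 2, 3, and 4 (prior 1/5 each): cup 5 is the highest-numbered option available, probability 1; weight (1/5)·1 = 1/5 each.
If it is under cup 5 (prior 1/5): the dealer opened cup 5, so this case is ruled out; weight (1/5)·0 = 0.
The weights sum to 4/5.
So P(the pea under cup 2 | the dealer opened cup 5) = (1/5) / (4/5) = 1/4.

1/4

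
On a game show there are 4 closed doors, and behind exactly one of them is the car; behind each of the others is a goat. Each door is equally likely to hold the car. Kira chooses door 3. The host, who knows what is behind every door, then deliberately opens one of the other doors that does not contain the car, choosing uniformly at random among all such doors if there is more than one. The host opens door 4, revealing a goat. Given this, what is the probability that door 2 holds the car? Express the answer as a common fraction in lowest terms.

3/8

Consider each possible location of the car in turn.
If it is behind either of doors 1 and 2 (prior 1/4 each): the host has 2 equally likely choices, so probability 1/2; weight (1/4)·(1/2) = 1/8 each.
If it is behind door 3 (prior 1/4): the host has 3 equally likely choices, so probability 1/3; weight (1/4)·(1/3) = 1/12.
If it is behind door 4 (prior 1/4): the host opened door 4, so this case is ruled out; weight (1/4)·0 = 0.
The weights sum to 1/3.
So P(the car behind door 2 | the host opened door 4) = (1/8) / (1/3) = 3/8.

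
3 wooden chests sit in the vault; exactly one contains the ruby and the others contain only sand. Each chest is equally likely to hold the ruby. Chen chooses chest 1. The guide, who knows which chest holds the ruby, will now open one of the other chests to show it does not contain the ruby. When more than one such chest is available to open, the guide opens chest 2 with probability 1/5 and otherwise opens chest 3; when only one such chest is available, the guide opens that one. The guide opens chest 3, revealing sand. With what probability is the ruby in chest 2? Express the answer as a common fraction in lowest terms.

5/9

Condition on the true location of the ruby.
If it is in chest 1 (prior 1/3): chest 2 is available but not opened, probability 4/5; weight (1/3)·(4/5) = 4/15.
If it is in chest 2 (prior 1/3): only chest 3 is available, probability 1; weight (1/3)·1 = 1/3.
If it is in chest 3 (prior 1/3): the guide opened chest 3, so this case is ruled out; weight (1/3)·0 = 0.
The weights sum to 3/5.
So P(the ruby in chest 2 | the guide opened chest 3) = (1/3) / (3/5) = 5/9.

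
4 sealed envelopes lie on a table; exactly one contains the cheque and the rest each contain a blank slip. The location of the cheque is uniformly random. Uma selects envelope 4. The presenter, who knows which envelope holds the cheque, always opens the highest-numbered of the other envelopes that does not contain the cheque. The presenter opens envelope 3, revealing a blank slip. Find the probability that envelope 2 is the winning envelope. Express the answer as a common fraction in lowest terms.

Condition on the true location of the cheque.
If it is in any of envelopes 1, 2, and 4 (prior 1/4 each): envelope 3 is the highest-numbered option available, probability 1; weight (1/4)·1 = 1/4 each.
If it is in envelope 3 (prior 1/4): the presenter opened envelope 3, so this case is ruled out; weight (1/4)·0 = 0.
The weights sum to 3/4.
So P(the cheque in envelope 2 | the presenter opened envelope 3) = (1/4) / (3/4) = 1/3.

1/3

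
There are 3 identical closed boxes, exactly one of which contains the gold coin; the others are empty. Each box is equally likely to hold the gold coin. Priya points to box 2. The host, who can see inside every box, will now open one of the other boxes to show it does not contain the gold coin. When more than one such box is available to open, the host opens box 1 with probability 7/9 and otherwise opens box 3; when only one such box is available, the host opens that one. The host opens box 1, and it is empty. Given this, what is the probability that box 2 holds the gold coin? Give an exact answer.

Condition on the true location of the gold coin.
If it is in box 1 (prior 1/3): the host opened box 1, so this case is ruled out; weight (1/3)·0 = 0.
If it is in box 2 (prior 1/3): box 1 is available, opened with probability 7/9; weight (1/3)·(7/9) = 7/27.
If it is in box 3 (prior 1/3): only box 1 is available, probability 1; weight (1/3)·1 = 1/3.
The weights sum to 16/27.
So P(the gold coin in box 2 | the host opened box 1) = (7/27) / (16/27) = 7/16.

7/16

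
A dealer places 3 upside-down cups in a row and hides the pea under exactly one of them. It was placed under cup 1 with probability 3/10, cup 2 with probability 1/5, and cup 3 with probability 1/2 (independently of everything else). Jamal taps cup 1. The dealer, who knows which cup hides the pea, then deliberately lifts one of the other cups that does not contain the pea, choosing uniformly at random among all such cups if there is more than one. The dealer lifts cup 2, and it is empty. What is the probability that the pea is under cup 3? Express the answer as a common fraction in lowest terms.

Apply Bayes' rule, conditioning on where the pea actually is.
If it is under cup 1 (prior 3/10): the dealer has 2 equally likely choices, so probability 1/2; weight (3/10)·(1/2) = 3/20.
If it is under cup 2 (prior 1/5): the dealer opened cup 2, so this case is ruled out; weight (1/5)·0 = 0.
If it is under cup 3 (prior 1/2): the dealer has no choice, probability 1; weight (1/2)·1 = 1/2.
The weights sum to 13/20.
So P(the pea under cup 3 | the dealer opened cup 2) = (1/2) / (13/20) = 10/13.

10/13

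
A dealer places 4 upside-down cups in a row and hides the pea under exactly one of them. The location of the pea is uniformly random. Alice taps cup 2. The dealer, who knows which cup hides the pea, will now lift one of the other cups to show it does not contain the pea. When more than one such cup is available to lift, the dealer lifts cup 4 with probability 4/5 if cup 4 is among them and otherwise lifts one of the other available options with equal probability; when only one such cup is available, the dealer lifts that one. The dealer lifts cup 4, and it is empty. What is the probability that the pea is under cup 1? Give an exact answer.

1/3

Consider each possible location of the pea in turn.
If it is under any of cups 1, 2, and 3 (prior 1/4 each): cup 4 is available, opened with probability 4/5; weight (1/4)·(4/5) = 1/5 each.
If it is under cup 4 (prior 1/4): the dealer opened cup 4, so this case is ruled out; weight (1/4)·0 = 0.
The weights sum to 3/5.
So P(the pea under cup 1 | the dealer opened cup 4) = (1/5) / (3/5) = 1/3.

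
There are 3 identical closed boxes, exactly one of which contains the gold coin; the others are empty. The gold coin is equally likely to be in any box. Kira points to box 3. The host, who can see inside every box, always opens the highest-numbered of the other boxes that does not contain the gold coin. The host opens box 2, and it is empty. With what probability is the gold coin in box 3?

1/2

Condition on the true location of the gold coin.
If it is in either of boxes 1 and 3 (prior 1/3 each): box 2 is the highest-numbered option available, probability 1; weight (1/3)·1 = 1/3 each.
If it is in box 2 (prior 1/3): the host opened box 2, so this case is ruled out; weight (1/3)·0 = 0.
The weights sum to 2/3.
So P(the gold coin in box 3 | the host opened box 2) = (1/3) / (2/3) = 1/2.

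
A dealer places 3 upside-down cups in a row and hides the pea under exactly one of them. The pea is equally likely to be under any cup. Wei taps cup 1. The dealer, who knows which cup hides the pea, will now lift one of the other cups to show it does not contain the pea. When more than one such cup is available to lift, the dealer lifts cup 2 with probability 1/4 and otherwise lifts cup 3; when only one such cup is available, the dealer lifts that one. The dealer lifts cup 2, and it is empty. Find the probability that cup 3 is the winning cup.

Condition on the true location of the pea.
If it is under cup 1 (prior 1/3): cup 2 is available, opened with probability 1/4; weight (1/3)·(1/4) = 1/12.
If it is under cup 2 (prior 1/3): the dealer opened cup 2, so this case is ruled out; weight (1/3)·0 = 0.
If it is under cup 3 (prior 1/3): only cup 2 is available, probability 1; weight (1/3)·1 = 1/3.
The weights sum to 5/12.
So P(the pea under cup 3 | the dealer opened cup 2) = (1/3) / (5/12) = 4/5.

4/5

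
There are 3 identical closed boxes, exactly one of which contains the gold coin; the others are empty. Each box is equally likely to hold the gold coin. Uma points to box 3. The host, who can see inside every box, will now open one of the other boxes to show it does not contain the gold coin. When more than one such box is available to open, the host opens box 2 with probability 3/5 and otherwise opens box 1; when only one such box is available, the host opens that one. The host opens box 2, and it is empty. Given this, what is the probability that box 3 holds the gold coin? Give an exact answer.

Consider each possible location of the gold coin in turn.
If it is in box 1 (prior 1/3): only box 2 is available, probability 1; weight (1/3)·1 = 1/3.
If it is in box 2 (prior 1/3): the host opened box 2, so this case is ruled out; weight (1/3)·0 = 0.
If it is in box 3 (prior 1/3): box 2 is available, opened with probability 3/5; weight (1/3)·(3/5) = 1/5.
The weights sum to 8/15.
So P(the gold coin in box 3 | the host opened box 2) = (1/5) / (8/15) = 3/8.

3/8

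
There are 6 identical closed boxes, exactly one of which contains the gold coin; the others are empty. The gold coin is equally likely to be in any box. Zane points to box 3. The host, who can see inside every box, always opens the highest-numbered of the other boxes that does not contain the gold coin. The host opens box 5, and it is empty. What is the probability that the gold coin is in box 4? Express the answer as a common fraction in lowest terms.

0

Consider each possible location of the gold coin in turn.
If it is in any of boxes 1, 2, 3, and 4 (prior 1/6 each): the host would have opened box 6 instead, probability 0; weight (1/6)·0 = 0 each.
If it is in box 5 (prior 1/6): the host opened box 5, so this case is ruled out; weight (1/6)·0 = 0.
If it is in box 6 (prior 1/6): box 5 is the highest-numbered option available, probability 1; weight (1/6)·1 = 1/6.
The weights sum to 1/6.
So P(the gold coin in box 4 | the host opened box 5) = 0 / (1/6) = 0.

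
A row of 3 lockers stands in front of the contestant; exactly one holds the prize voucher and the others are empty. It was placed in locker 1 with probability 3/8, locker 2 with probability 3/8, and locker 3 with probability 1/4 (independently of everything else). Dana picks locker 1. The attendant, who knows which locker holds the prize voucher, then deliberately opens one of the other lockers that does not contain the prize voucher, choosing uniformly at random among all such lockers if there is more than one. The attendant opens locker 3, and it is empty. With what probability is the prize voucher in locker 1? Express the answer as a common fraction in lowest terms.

Consider each possible location of the prize voucher in turn.
If it is in locker 1 (prior 3/8): the attendant has 2 equally likely choices, so probability 1/2; weight (3/8)·(1/2) = 3/16.
If it is in locker 2 (prior 3/8): the attendant has no choice, probability 1; weight (3/8)·1 = 3/8.
If it is in locker 3 (prior 1/4): the attendant opened locker 3, so this case is ruled out; weight (1/4)·0 = 0.
The weights sum to 9/16.
So P(the prize voucher in locker 1 | the attendant opened locker 3) = (3/16) / (9/16) = 1/3.

1/3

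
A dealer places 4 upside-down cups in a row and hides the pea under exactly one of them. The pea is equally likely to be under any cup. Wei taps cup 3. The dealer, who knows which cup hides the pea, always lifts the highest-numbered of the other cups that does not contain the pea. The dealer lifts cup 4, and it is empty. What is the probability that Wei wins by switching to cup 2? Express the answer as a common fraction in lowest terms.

1/3

Consider each possible location of the pea in turn.
If it is under any of cups 1, 2, and 3 (prior 1/4 each): cup 4 is the highest-numbered option available, probability 1; weight (1/4)·1 = 1/4 each.
If it is under cup 4 (prior 1/4): the dealer opened cup 4, so this case is ruled out; weight (1/4)·0 = 0.
The weights sum to 3/4.
So P(the pea under cup 2 | the dealer opened cup 4) = (1/4) / (3/4) = 1/3.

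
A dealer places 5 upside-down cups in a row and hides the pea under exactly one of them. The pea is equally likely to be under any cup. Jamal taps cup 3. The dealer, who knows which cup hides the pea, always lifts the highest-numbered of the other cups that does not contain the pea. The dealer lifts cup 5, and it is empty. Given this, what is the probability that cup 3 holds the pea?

1/4

Condition on the true location of the pea.
If it is under any of cups 1, 2, 3, and 4 (prior 1/5 each): cup 5 is the highest-numbered option available, probability 1; weight (1/5)·1 = 1/5 each.
If it is under cup 5 (prior 1/5): the dealer opened cup 5, so this case is ruled out; weight (1/5)·0 = 0.
The weights sum to 4/5.
So P(the pea under cup 3 | the dealer opened cup 5) = (1/5) / (4/5) = 1/4.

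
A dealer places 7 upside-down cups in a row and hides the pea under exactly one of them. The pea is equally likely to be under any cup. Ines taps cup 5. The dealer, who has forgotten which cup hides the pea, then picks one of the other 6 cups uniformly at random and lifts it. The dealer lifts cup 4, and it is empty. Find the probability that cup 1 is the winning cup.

Because the dealer chose which cup to lift without knowing where the pea is, the choice is independent of the prize location. Learning that cup 4 does not hold the pea simply rules out that one location and leaves the remaining 6 cups still equally likely by symmetry.
So P(the pea under cup 1) = 1/6.

1/6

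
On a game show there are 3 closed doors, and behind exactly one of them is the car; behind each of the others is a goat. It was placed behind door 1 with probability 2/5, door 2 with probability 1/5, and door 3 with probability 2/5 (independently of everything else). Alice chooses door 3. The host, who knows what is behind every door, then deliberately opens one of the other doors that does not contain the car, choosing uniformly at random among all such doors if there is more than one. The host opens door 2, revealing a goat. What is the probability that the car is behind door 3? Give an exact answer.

1/3

Consider each possible location of the car in turn.
If it is behind door 1 (prior 2/5): the host has no choice, probability 1; weight (2/5)·1 = 2/5.
If it is behind door 2 (prior 1/5): the host opened door 2, so this case is ruled out; weight (1/5)·0 = 0.
If it is behind door 3 (prior 2/5): the host has 2 equally likely choices, so probability 1/2; weight (2/5)·(1/2) = 1/5.
The weights sum to 3/5.
So P(the car behind door 3 | the host opened door 2) = (1/5) / (3/5) = 1/3.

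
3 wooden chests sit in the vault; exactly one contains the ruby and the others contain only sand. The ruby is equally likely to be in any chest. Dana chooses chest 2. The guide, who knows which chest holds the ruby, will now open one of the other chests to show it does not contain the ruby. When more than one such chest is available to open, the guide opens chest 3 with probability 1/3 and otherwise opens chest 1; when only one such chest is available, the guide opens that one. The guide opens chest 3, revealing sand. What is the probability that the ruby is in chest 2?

1/4

Consider each possible location of the ruby in turn.
If it is in chest 1 (prior 1/3): only chest 3 is available, probability 1; weight (1/3)·1 = 1/3.
If it is in chest 2 (prior 1/3): chest 3 is available, opened with probability 1/3; weight (1/3)·(1/3) = 1/9.
If it is in chest 3 (prior 1/3): the guide opened chest 3, so this case is ruled out; weight (1/3)·0 = 0.
The weights sum to 4/9.
So P(the ruby in chest 2 | the guide opened chest 3) = (1/9) / (4/9) = 1/4.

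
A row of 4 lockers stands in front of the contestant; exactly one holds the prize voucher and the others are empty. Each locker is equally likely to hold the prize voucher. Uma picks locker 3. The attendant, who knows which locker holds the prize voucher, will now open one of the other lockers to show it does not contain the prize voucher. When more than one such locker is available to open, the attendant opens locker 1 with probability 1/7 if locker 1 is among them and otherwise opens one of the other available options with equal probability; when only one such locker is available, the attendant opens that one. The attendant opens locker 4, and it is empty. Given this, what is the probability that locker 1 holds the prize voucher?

7/25

Apply Bayes' rule, conditioning on where the prize voucher actually is.
If it is in locker 1 (prior 1/4): locker 1 holds the prize so is unavailable; the attendant chooses uniformly among the 2 others, probability 1/2; weight (1/4)·(1/2) = 1/8.
If it is in locker 2 (prior 1/4): locker 1 is available but not opened, probability 6/7; weight (1/4)·(6/7) = 3/14.
If it is in locker 3 (prior 1/4): locker 1 is available but not opened; locker 4 gets probability (1 − 1/7)/2 = 3/7; weight (1/4)·(3/7) = 3/28.
If it is in locker 4 (prior 1/4): the attendant opened locker 4, so this case is ruled out; weight (1/4)·0 = 0.
The weights sum to 25/56.
So P(the prize voucher in locker 1 | the attendant opened locker 4) = (1/8) / (25/56) = 7/25.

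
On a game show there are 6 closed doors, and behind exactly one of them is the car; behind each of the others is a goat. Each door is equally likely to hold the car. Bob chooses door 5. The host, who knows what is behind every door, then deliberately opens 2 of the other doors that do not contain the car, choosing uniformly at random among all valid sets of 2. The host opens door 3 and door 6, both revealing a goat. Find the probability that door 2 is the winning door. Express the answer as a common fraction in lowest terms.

5/18

Condition on the true location of the car.
If it is behind any of doors 1, 2, and 4 (prior 1/6 each): the host has 6 equally likely choices, so probability 1/6; weight (1/6)·(1/6) = 1/36 each.
If it is behind either of doors 3 and 6 (prior 1/6 each): that door was opened and seen not to hold the prize — ruled out; weight (1/6)·0 = 0 each.
If it is behind door 5 (prior 1/6): the host has 10 equally likely choices, so probability 1/10; weight (1/6)·(1/10) = 1/60.
The weights sum to 1/10.
So P(the car behind door 2 | the host opened door 3 and door 6) = (1/36) / (1/10) = 5/18.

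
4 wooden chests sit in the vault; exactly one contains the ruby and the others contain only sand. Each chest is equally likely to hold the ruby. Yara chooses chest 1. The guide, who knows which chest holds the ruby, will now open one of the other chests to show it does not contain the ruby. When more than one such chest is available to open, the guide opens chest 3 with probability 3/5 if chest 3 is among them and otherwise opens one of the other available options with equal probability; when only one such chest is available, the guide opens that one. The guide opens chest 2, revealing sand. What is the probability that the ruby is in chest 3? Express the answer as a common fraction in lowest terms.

Condition on the true location of the ruby.
If it is in chest 1 (prior 1/4): chest 3 is available but not opened; chest 2 gets probability (1 − 3/5)/2 = 1/5; weight (1/4)·(1/5) = 1/20.
If it is in chest 2 (prior 1/4): the guide opened chest 2, so this case is ruled out; weight (1/4)·0 = 0.
If it is in chest 3 (prior 1/4): chest 3 holds the prize so is unavailable; the guide chooses uniformly among the 2 others, probability 1/2; weight (1/4)·(1/2) = 1/8.
If it is in chest 4 (prior 1/4): chest 3 is available but not opened, probability 2/5; weight (1/4)·(2/5) = 1/10.
The weights sum to 11/40.
So P(the ruby in chest 3 | the guide opened chest 2) = (1/8) / (11/40) = 5/11.

5/11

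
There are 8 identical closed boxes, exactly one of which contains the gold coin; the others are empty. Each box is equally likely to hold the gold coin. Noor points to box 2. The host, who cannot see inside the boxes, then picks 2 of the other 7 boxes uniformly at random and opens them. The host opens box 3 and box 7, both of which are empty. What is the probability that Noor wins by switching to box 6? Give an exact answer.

Apply Bayes' rule, conditioning on where the gold coin actually is.
If it is in any of boxes 1, 2, 4, 5, 6, and 8 (prior 1/8 each): the host picks exactly this set with probability 1/21 regardless, and none is the prize; weight (1/8)·(1/21) = 1/168 each.
If it is in either of boxes 3 and 7 (prior 1/8 each): that box was opened and seen not to hold the prize — ruled out; weight (1/8)·0 = 0 each.
The weights sum to 1/28.
So P(the gold coin in box 6 | the host opened box 3 and box 7) = (1/168) / (1/28) = 1/6.

1/6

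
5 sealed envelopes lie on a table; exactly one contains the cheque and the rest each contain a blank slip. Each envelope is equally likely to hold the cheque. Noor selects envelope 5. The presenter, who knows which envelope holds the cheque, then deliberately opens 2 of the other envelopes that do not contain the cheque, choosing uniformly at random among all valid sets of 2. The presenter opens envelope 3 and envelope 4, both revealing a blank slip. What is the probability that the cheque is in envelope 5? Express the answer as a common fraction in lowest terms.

Apply Bayes' rule, conditioning on where the cheque actually is.
If it is in either of envelopes 1 and 2 (prior 1/5 each): the presenter has 3 equally likely choices, so probability 1/3; weight (1/5)·(1/3) = 1/15 each.
If it is in either of envelopes 3 and 4 (prior 1/5 each): that envelope was opened and seen not to hold the prize — ruled out; weight (1/5)·0 = 0 each.
If it is in envelope 5 (prior 1/5): the presenter has 6 equally likely choices, so probability 1/6; weight (1/5)·(1/6) = 1/30.
The weights sum to 1/6.
So P(the cheque in envelope 5 | the presenter opened envelope 3 and envelope 4) = (1/30) / (1/6) = 1/5.

1/5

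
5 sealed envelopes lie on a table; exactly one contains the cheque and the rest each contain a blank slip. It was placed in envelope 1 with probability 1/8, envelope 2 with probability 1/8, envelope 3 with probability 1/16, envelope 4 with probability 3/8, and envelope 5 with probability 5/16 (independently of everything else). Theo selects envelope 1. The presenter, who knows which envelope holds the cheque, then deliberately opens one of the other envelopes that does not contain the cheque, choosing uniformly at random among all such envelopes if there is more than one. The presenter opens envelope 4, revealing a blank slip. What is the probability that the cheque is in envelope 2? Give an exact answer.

4/19

Condition on the true location of the cheque.
If it is in envelope 1 (prior 1/8): the presenter has 4 equally likely choices, so probability 1/4; weight (1/8)·(1/4) = 1/32.
If it is in envelope 2 (prior 1/8): the presenter has 3 equally likely choices, so probability 1/3; weight (1/8)·(1/3) = 1/24.
If it is in envelope 3 (prior 1/16): the presenter has 3 equally likely choices, so probability 1/3; weight (1/16)·(1/3) = 1/48.
If it is in envelope 4 (prior 3/8): the presenter opened envelope 4, so this case is ruled out; weight (3/8)·0 = 0.
If it is in envelope 5 (prior 5/16): the presenter has 3 equally likely choices, so probability 1/3; weight (5/16)·(1/3) = 5/48.
The weights sum to 19/96.
So P(the cheque in envelope 2 | the presenter opened envelope 4) = (1/24) / (19/96) = 4/19.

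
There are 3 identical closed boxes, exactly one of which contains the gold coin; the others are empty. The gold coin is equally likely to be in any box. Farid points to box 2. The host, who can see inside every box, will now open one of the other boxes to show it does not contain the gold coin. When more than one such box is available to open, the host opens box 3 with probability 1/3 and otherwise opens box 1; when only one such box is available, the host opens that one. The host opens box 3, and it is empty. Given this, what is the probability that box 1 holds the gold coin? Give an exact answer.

3/4

Condition on the true location of the gold coin.
If it is in box 1 (prior 1/3): only box 3 is available, probability 1; weight (1/3)·1 = 1/3.
If it is in box 2 (prior 1/3): box 3 is available, opened with probability 1/3; weight (1/3)·(1/3) = 1/9.
If it is in box 3 (prior 1/3): the host opened box 3, so this case is ruled out; weight (1/3)·0 = 0.
The weights sum to 4/9.
So P(the gold coin in box 1 | the host opened box 3) = (1/3) / (4/9) = 3/4.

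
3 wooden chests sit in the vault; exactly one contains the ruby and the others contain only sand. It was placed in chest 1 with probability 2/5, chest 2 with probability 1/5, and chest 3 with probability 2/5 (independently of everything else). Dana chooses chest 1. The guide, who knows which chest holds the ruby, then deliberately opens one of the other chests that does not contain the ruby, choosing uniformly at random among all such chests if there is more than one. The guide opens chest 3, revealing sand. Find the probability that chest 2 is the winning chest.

1/2

Apply Bayes' rule, conditioning on where the ruby actually is.
If it is in chest 1 (prior 2/5): the guide has 2 equally likely choices, so probability 1/2; weight (2/5)·(1/2) = 1/5.
If it is in chest 2 (prior 1/5): the guide has no choice, probability 1; weight (1/5)·1 = 1/5.
If it is in chest 3 (prior 2/5): the guide opened chest 3, so this case is ruled out; weight (2/5)·0 = 0.
The weights sum to 2/5.
So P(the ruby in chest 2 | the guide opened chest 3) = (1/5) / (2/5) = 1/2.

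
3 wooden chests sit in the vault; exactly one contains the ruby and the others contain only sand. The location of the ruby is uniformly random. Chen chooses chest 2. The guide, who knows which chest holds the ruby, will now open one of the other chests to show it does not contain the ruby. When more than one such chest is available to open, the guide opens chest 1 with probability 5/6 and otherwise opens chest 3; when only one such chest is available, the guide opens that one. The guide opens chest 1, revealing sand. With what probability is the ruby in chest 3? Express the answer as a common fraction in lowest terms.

Consider each possible location of the ruby in turn.
If it is in chest 1 (prior 1/3): the guide opened chest 1, so this case is ruled out; weight (1/3)·0 = 0.
If it is in chest 2 (prior 1/3): chest 1 is available, opened with probability 5/6; weight (1/3)·(5/6) = 5/18.
If it is in chest 3 (prior 1/3): only chest 1 is available, probability 1; weight (1/3)·1 = 1/3.
The weights sum to 11/18.
So P(the ruby in chest 3 | the guide opened chest 1) = (1/3) / (11/18) = 6/11.

6/11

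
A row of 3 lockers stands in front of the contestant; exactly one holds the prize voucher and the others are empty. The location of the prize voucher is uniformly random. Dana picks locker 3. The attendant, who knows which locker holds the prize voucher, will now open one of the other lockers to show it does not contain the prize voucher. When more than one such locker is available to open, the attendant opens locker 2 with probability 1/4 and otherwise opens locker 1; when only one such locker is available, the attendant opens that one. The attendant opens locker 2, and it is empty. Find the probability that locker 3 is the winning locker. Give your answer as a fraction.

1/5

Consider each possible location of the prize voucher in turn.
If it is in locker 1 (prior 1/3): only locker 2 is available, probability 1; weight (1/3)·1 = 1/3.
If it is in locker 2 (prior 1/3): the attendant opened locker 2, so this case is ruled out; weight (1/3)·0 = 0.
If it is in locker 3 (prior 1/3): locker 2 is available, opened with probability 1/4; weight (1/3)·(1/4) = 1/12.
The weights sum to 5/12.
So P(the prize voucher in locker 3 | the attendant opened locker 2) = (1/12) / (5/12) = 1/5.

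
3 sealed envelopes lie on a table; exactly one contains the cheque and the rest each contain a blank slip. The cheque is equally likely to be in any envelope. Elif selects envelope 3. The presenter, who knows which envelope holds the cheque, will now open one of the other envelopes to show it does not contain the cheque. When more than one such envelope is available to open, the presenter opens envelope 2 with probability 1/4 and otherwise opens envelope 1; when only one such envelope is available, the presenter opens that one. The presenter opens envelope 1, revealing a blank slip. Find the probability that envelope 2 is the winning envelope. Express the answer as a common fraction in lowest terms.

4/7

Consider each possible location of the cheque in turn.
If it is in envelope 1 (prior 1/3): the presenter opened envelope 1, so this case is ruled out; weight (1/3)·0 = 0.
If it is in envelope 2 (prior 1/3): only envelope 1 is available, probability 1; weight (1/3)·1 = 1/3.
If it is in envelope 3 (prior 1/3): envelope 2 is available but not opened, probability 3/4; weight (1/3)·(3/4) = 1/4.
The weights sum to 7/12.
So P(the cheque in envelope 2 | the presenter opened envelope 1) = (1/3) / (7/12) = 4/7.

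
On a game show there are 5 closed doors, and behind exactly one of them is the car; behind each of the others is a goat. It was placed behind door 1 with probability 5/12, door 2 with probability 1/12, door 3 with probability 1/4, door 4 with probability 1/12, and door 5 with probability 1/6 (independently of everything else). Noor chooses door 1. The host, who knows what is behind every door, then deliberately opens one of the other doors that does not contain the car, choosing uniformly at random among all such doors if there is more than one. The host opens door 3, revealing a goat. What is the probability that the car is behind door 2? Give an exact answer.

Apply Bayes' rule, conditioning on where the car actually is.
If it is behind door 1 (prior 5/12): the host has 4 equally likely choices, so probability 1/4; weight (5/12)·(1/4) = 5/48.
If it is behind either of doors 2 and 4 (prior 1/12 each): the host has 3 equally likely choices, so probability 1/3; weight (1/12)·(1/3) = 1/36 each.
If it is behind door 3 (prior 1/4): the host opened door 3, so this case is ruled out; weight (1/4)·0 = 0.
If it is behind door 5 (prior 1/6): the host has 3 equally likely choices, so probability 1/3; weight (1/6)·(1/3) = 1/18.
The weights sum to 31/144.
So P(the car behind door 2 | the host opened door 3) = (1/36) / (31/144) = 4/31.

4/31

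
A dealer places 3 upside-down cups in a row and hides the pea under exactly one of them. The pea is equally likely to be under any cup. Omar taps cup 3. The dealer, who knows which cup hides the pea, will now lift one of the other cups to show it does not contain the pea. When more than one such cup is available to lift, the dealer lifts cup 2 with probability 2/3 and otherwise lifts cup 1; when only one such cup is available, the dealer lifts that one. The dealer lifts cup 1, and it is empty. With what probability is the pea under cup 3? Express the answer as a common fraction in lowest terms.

1/4

Condition on the true location of the pea.
If it is under cup 1 (prior 1/3): the dealer opened cup 1, so this case is ruled out; weight (1/3)·0 = 0.
If it is under cup 2 (prior 1/3): only cup 1 is available, probability 1; weight (1/3)·1 = 1/3.
If it is under cup 3 (prior 1/3): cup 2 is available but not opened, probability 1/3; weight (1/3)·(1/3) = 1/9.
The weights sum to 4/9.
So P(the pea under cup 3 | the dealer opened cup 1) = (1/9) / (4/9) = 1/4.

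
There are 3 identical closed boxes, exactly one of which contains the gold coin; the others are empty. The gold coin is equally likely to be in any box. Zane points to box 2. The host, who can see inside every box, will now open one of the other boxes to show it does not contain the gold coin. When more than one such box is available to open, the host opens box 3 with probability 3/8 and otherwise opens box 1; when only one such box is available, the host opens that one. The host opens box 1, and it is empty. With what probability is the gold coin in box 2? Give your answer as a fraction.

Apply Bayes' rule, conditioning on where the gold coin actually is.
If it is in box 1 (prior 1/3): the host opened box 1, so this case is ruled out; weight (1/3)·0 = 0.
If it is in box 2 (prior 1/3): box 3 is available but not opened, probability 5/8; weight (1/3)·(5/8) = 5/24.
If it is in box 3 (prior 1/3): only box 1 is available, probability 1; weight (1/3)·1 = 1/3.
The weights sum to 13/24.
So P(the gold coin in box 2 | the host opened box 1) = (5/24) / (13/24) = 5/13.

5/13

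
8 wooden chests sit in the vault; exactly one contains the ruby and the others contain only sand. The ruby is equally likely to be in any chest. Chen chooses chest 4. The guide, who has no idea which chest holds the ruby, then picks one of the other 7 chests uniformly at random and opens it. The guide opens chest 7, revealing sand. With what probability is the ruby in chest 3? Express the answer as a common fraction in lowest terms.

Because the guide chose which chest to open without knowing where the ruby is, the choice is independent of the prize location. Learning that chest 7 does not hold the ruby simply rules out that one location and leaves the remaining 7 chests still equally likely by symmetry.
So P(the ruby in chest 3) = 1/7.

1/7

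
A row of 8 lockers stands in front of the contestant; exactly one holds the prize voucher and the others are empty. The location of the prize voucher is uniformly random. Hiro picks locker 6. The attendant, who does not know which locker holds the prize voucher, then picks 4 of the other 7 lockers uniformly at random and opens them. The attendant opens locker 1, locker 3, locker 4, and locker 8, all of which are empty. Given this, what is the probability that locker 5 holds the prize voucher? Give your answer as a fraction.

Because the attendant chose which lockers to open without knowing where the prize voucher is, the choice is independent of the prize location. Learning that none of the 4 opened lockers holds the prize voucher simply rules out those 4 locations and leaves the remaining 4 lockers still equally likely by symmetry.
So P(the prize voucher in locker 5) = 1/4.

1/4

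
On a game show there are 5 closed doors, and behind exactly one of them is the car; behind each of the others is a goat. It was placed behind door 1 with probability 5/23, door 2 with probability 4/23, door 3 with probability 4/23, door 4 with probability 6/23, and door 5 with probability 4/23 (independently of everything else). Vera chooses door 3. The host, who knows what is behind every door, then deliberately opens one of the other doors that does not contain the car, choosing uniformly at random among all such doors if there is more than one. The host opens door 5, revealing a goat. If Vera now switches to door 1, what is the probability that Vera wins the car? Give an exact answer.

Consider each possible location of the car in turn.
If it is behind door 1 (prior 5/23): the host has 3 equally likely choices, so probability 1/3; weight (5/23)·(1/3) = 5/69.
If it is behind door 2 (prior 4/23): the host has 3 equally likely choices, so probability 1/3; weight (4/23)·(1/3) = 4/69.
If it is behind door 3 (prior 4/23): the host has 4 equally likely choices, so probability 1/4; weight (4/23)·(1/4) = 1/23.
If it is behind door 4 (prior 6/23): the host has 3 equally likely choices, so probability 1/3; weight (6/23)·(1/3) = 2/23.
If it is behind door 5 (prior 4/23): the host opened door 5, so this case is ruled out; weight (4/23)·0 = 0.
The weights sum to 6/23.
So P(the car behind door 1 | the host opened door 5) = (5/69) / (6/23) = 5/18.

5/18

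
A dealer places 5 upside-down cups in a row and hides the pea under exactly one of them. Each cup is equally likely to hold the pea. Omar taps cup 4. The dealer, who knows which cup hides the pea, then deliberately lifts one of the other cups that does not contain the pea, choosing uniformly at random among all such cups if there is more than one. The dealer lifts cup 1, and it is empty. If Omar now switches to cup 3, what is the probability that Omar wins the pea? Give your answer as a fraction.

Condition on the true location of the pea.
If it is under cup 1 (prior 1/5): the dealer opened cup 1, so this case is ruled out; weight (1/5)·0 = 0.
If it is under any of cups 2, 3, and 5 (prior 1/5 each): the dealer has 3 equally likely choices, so probability 1/3; weight (1/5)·(1/3) = 1/15 each.
If it is under cup 4 (prior 1/5): the dealer has 4 equally likely choices, so probability 1/4; weight (1/5)·(1/4) = 1/20.
The weights sum to 1/4.
So P(the pea under cup 3 | the dealer opened cup 1) = (1/15) / (1/4) = 4/15.

4/15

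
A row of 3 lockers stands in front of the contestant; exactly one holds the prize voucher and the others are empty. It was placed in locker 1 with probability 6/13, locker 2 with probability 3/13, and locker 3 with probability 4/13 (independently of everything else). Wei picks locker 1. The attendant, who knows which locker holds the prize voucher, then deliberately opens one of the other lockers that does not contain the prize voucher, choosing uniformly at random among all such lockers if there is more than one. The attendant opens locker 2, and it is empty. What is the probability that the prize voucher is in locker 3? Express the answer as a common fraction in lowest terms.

4/7

Apply Bayes' rule, conditioning on where the prize voucher actually is.
If it is in locker 1 (prior 6/13): the attendant has 2 equally likely choices, so probability 1/2; weight (6/13)·(1/2) = 3/13.
If it is in locker 2 (prior 3/13): the attendant opened locker 2, so this case is ruled out; weight (3/13)·0 = 0.
If it is in locker 3 (prior 4/13): the attendant has no choice, probability 1; weight (4/13)·1 = 4/13.
The weights sum to 7/13.
So P(the prize voucher in locker 3 | the attendant opened locker 2) = (4/13) / (7/13) = 4/7.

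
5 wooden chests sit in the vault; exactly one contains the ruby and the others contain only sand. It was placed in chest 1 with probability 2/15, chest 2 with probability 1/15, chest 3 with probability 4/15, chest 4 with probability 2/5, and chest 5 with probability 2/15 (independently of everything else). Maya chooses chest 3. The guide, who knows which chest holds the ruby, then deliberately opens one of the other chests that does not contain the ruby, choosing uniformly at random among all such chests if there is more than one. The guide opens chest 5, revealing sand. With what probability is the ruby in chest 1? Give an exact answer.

Apply Bayes' rule, conditioning on where the ruby actually is.
If it is in chest 1 (prior 2/15): the guide has 3 equally likely choices, so probability 1/3; weight (2/15)·(1/3) = 2/45.
If it is in chest 2 (prior 1/15): the guide has 3 equally likely choices, so probability 1/3; weight (1/15)·(1/3) = 1/45.
If it is in chest 3 (prior 4/15): the guide has 4 equally likely choices, so probability 1/4; weight (4/15)·(1/4) = 1/15.
If it is in chest 4 (prior 2/5): the guide has 3 equally likely choices, so probability 1/3; weight (2/5)·(1/3) = 2/15.
If it is in chest 5 (prior 2/15): the guide opened chest 5, so this case is ruled out; weight (2/15)·0 = 0.
The weights sum to 4/15.
So P(the ruby in chest 1 | the guide opened chest 5) = (2/45) / (4/15) = 1/6.

1/6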